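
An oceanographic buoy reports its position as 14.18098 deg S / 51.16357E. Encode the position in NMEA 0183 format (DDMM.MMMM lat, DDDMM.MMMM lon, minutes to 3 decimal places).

1410.859,S / 05109.814,E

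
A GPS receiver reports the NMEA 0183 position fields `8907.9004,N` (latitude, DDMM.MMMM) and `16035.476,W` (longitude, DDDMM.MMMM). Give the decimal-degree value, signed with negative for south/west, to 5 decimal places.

φ: split at 2 digits → 89° and 7.9004′; 89 + 7.9004/60 = 89.131673
N ⇒ keep positive
Lon: degrees = first 3 digits = 160, minutes = 35.476; 160 + 35.476/60 = 160.591267
W ⇒ negate

89.13167, -160.59127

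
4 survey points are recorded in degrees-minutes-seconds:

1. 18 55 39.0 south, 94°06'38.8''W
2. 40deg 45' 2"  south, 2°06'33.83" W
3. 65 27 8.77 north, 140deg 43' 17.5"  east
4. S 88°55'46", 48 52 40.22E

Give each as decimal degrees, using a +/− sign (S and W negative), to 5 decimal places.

Point 1:
  Latitude: 18 + 55/60 + 39/3600 = 18.927500
  hemisphere S, so the sign is −
  Longitude: 94 + 6/60 + 38.8/3600 = 94.110778
  hemisphere W, so the sign is −
Point 2:
  φ: 40 + 45/60 + 2/3600 = 40.750556
  S ⇒ negate
  λ: 2 + 6/60 + 33.83/3600 = 2.109397
  W → negative
Point 3:
  φ: 27′ + 8.77″ = 27.14617′; 65 + 27.14617/60 = 65.452436
  N → positive
  λ: 140 + 43/60 + 17.5/3600 = 140.721528
  E ⇒ keep positive
Point 4:
  Latitude: 88° + 55/60 + 46/3600 = 88 + 0.916667 + 0.012778 = 88.929444
  S ⇒ negate
  Lon: 52′ + 40.22″ = 52.67033′; 48 + 52.67033/60 = 48.877839
  E ⇒ keep positive

1. -18.92750, -94.11078
2. -40.75056, -2.10940
3. 65.45244, 140.72153
4. -88.92944, 48.87784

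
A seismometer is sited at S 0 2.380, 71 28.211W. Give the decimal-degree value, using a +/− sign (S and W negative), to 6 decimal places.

-0.039667, -71.470183

φ: 0 + 2.38/60 = 0.0396667
hemisphere S, so the sign is −
Longitude: 71 + 28.211/60 = 71.4701833
W ⇒ negate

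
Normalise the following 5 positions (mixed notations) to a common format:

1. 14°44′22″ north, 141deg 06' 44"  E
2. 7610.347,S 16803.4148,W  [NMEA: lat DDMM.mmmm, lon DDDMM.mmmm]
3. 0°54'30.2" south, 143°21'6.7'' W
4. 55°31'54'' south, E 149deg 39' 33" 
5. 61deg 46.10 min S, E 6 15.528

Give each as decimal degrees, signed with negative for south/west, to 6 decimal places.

Point 1:
  Lat: 44′ + 22″ = 44.36667′; 14 + 44.36667/60 = 14.7394444
  N ⇒ keep positive
  λ: 6′ + 44″ = 6.73333′; 141 + 6.73333/60 = 141.1122222
  E ⇒ keep positive
Point 2:
  Latitude: degrees = first 2 digits = 76, minutes = 10.347; 76 + 10.347/60 = 76.1724500
  hemisphere S, so the sign is −
  Longitude: split at 3 digits → 168° and 3.4148′; 168 + 3.4148/60 = 168.0569133
  W ⇒ negate
Point 3:
  Lat: 0 + 54/60 + 30.2/3600 = 0.9083889
  S → negative
  λ: 143° + 21/60 + 6.7/3600 = 143 + 0.350000 + 0.001861 = 143.3518611
  W → negative
Point 4:
  φ: 31′ + 54″ = 31.90000′; 55 + 31.90000/60 = 55.5316667
  S ⇒ negate
  Lon: 149 + 39/60 + 33/3600 = 149.6591667
  E → positive
Point 5:
  Lat: 61 + 46.1/60 = 61.7683333
  hemisphere S, so the sign is −
  λ: 6 + 15.528/60 = 6.2588000
  E → positive

1. 14.739444, 141.112222
2. -76.172450, -168.056913
3. -0.908389, -143.351861
4. -55.531667, 149.659167
5. -61.768333, 6.258800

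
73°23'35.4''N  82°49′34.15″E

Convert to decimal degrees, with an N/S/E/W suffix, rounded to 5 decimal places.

φ: 73 + 23/60 + 35.4/3600 = 73.393167
Lon: 49′ + 34.15″ = 49.56917′; 82 + 49.56917/60 = 82.826153

73.39317° N, 82.82615° E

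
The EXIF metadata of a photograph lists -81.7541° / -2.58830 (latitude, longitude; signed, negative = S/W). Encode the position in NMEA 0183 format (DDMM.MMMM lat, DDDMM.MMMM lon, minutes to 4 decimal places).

8145.2460,S / 00235.2980,W

Latitude is negative → S; |value| = 81.754100
Latitude: fractional part 0.754100 → 45.246000 minutes
Longitude is negative → W; |value| = 2.588300
Lon: 2° + 0.588300 × 60 = 2° 35.298000′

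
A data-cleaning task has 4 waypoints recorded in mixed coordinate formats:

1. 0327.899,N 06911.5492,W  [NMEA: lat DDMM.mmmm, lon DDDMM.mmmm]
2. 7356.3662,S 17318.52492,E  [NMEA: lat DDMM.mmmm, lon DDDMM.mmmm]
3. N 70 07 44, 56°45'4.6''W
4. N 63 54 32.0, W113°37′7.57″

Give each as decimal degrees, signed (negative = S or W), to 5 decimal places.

Point 1:
  Latitude: split at 2 digits → 03° and 27.899′; 3 + 27.899/60 = 3.464983
  N → positive
  Longitude: split at 3 digits → 069° and 11.5492′; 69 + 11.5492/60 = 69.192487
  W ⇒ negate
Point 2:
  φ: split at 2 digits → 73° and 56.3662′; 73 + 56.3662/60 = 73.939437
  hemisphere S, so the sign is −
  λ: split at 3 digits → 173° and 18.52492′; 173 + 18.52492/60 = 173.308749
  E → positive
Point 3:
  Latitude: 7′ + 44″ = 7.73333′; 70 + 7.73333/60 = 70.128889
  N ⇒ keep positive
  λ: 56° + 45/60 + 4.6/3600 = 56 + 0.750000 + 0.001278 = 56.751278
  W → negative
Point 4:
  Lat: 63 + 54/60 + 32/3600 = 63.908889
  N ⇒ keep positive
  λ: 113° + 37/60 + 7.57/3600 = 113 + 0.616667 + 0.002103 = 113.618769
  W → negative

1. 3.46498, -69.19249
2. -73.93944, 173.30875
3. 70.12889, -56.75128
4. 63.90889, -113.61877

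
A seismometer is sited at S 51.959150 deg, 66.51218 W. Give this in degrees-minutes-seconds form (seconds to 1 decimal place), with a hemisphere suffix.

Latitude: 0.959150 × 60 = 57.54900′ → 57′, remainder × 60 = 32.940″
λ: 0.512180 × 60 = 30.73080′ → 30′, remainder × 60 = 43.848″

51°57′32.9″ S, 66°30′43.8″ W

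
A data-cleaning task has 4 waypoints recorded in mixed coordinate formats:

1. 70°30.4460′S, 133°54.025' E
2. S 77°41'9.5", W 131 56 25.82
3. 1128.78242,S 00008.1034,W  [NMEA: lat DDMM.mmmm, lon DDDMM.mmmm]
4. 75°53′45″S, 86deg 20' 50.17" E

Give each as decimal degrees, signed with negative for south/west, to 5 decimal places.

1. -70.50743, 133.90042
2. -77.68597, -131.94051
3. -11.47971, -0.13506
4. -75.89583, 86.34727

Point 1:
  φ: 70 + 30.446/60 = 70.507433
  hemisphere S, so the sign is −
  Lon: 54.025′ = 0.900417°; total 133.900417
  E → positive
Point 2:
  Latitude: 77 + 41/60 + 9.5/3600 = 77.685972
  hemisphere S, so the sign is −
  λ: 131 + 56/60 + 25.82/3600 = 131.940506
  W ⇒ negate
Point 3:
  φ: degrees = first 2 digits = 11, minutes = 28.78242; 11 + 28.78242/60 = 11.479707
  S → negative
  Lon: split at 3 digits → 000° and 8.1034′; 0 + 8.1034/60 = 0.135057
  W → negative
Point 4:
  φ: 75 + 53/60 + 45/3600 = 75.895833
  hemisphere S, so the sign is −
  λ: 20′ + 50.17″ = 20.83617′; 86 + 20.83617/60 = 86.347269
  E → positive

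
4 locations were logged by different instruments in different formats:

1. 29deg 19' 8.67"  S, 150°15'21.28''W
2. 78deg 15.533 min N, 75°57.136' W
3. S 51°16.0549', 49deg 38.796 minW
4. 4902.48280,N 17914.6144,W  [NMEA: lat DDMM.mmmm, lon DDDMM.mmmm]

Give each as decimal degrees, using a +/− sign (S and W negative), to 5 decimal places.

1. -29.31908, -150.25591
2. 78.25888, -75.95227
3. -51.26758, -49.64660
4. 49.04138, -179.24357

Point 1:
  Lat: 29 + 19/60 + 8.67/3600 = 29.319075
  S → negative
  Lon: 15′ + 21.28″ = 15.35467′; 150 + 15.35467/60 = 150.255911
  hemisphere W, so the sign is −
Point 2:
  Lat: 15.533′ = 0.258883°; total 78.258883
  N → positive
  Longitude: 57.136′ = 0.952267°; total 75.952267
  W → negative
Point 3:
  Latitude: 51 + 16.0549/60 = 51.267582
  S → negative
  Longitude: 49 + 38.796/60 = 49.646600
  hemisphere W, so the sign is −
Point 4:
  φ: degrees = first 2 digits = 49, minutes = 2.4828; 49 + 2.4828/60 = 49.041380
  N → positive
  Longitude: degrees = first 3 digits = 179, minutes = 14.6144; 179 + 14.6144/60 = 179.243573
  hemisphere W, so the sign is −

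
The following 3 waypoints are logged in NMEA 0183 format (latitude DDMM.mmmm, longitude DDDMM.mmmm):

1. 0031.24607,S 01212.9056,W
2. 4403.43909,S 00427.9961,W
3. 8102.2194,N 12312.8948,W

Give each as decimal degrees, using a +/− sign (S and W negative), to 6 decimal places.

Point 1:
  Latitude: split at 2 digits → 00° and 31.24607′; 0 + 31.24607/60 = 0.5207678
  S → negative
  Lon: split at 3 digits → 012° and 12.9056′; 12 + 12.9056/60 = 12.2150933
  W → negative
Point 2:
  φ: split at 2 digits → 44° and 3.43909′; 44 + 3.43909/60 = 44.0573182
  S ⇒ negate
  Lon: split at 3 digits → 004° and 27.9961′; 4 + 27.9961/60 = 4.4666017
  W ⇒ negate
Point 3:
  Latitude: split at 2 digits → 81° and 2.2194′; 81 + 2.2194/60 = 81.0369900
  N → positive
  Longitude: degrees = first 3 digits = 123, minutes = 12.8948; 123 + 12.8948/60 = 123.2149133
  W → negative

1. -0.520768, -12.215093
2. -44.057318, -4.466602
3. 81.036990, -123.214913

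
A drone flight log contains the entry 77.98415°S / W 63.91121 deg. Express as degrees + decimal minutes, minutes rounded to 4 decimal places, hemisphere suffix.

Latitude: fractional part 0.984150 → 59.049000 minutes
λ: fractional part 0.911210 → 54.672600 minutes

77° 59.0490′ S, 63° 54.6726′ W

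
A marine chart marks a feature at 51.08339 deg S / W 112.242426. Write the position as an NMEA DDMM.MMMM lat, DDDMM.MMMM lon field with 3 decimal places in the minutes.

φ: 51° + 0.083390 × 60 = 51° 5.00340′
Lon: minutes = (112.242426 − 112) × 60 = 14.54556

5105.003,S / 11214.546,W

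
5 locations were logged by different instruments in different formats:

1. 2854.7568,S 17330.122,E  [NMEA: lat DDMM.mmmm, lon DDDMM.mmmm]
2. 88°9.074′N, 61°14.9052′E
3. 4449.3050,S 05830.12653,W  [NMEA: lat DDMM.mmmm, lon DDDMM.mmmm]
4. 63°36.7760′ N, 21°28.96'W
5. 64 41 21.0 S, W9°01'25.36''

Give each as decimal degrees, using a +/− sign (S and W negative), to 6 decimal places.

1. -28.912613, 173.502033
2. 88.151233, 61.248420
3. -44.821750, -58.502109
4. 63.612933, -21.482667
5. -64.689167, -9.023711

Point 1:
  φ: split at 2 digits → 28° and 54.7568′; 28 + 54.7568/60 = 28.9126133
  S → negative
  Longitude: degrees = first 3 digits = 173, minutes = 30.122; 173 + 30.122/60 = 173.5020333
  E ⇒ keep positive
Point 2:
  φ: 88 + 9.074/60 = 88.1512333
  N ⇒ keep positive
  Lon: 14.9052′ = 0.248420°; total 61.2484200
  E ⇒ keep positive
Point 3:
  φ: split at 2 digits → 44° and 49.305′; 44 + 49.305/60 = 44.8217500
  S → negative
  λ: degrees = first 3 digits = 58, minutes = 30.12653; 58 + 30.12653/60 = 58.5021088
  hemisphere W, so the sign is −
Point 4:
  φ: 36.776′ = 0.612933°; total 63.6129333
  N → positive
  Lon: 28.96′ = 0.482667°; total 21.4826667
  hemisphere W, so the sign is −
Point 5:
  Latitude: 41′ + 21″ = 41.35000′; 64 + 41.35000/60 = 64.6891667
  S ⇒ negate
  Lon: 9° + 1/60 + 25.36/3600 = 9 + 0.016667 + 0.007044 = 9.0237111
  W ⇒ negate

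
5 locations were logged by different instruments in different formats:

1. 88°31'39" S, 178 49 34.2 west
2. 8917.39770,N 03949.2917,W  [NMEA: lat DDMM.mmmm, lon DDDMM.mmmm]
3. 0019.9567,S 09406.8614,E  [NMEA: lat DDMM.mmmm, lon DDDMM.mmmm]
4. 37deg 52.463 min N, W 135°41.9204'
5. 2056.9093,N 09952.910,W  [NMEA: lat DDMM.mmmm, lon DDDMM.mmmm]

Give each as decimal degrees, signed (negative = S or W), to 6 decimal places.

1. -88.527500, -178.826167
2. 89.289962, -39.821528
3. -0.332612, 94.114357
4. 37.874383, -135.698673
5. 20.948488, -99.881833

Point 1:
  Latitude: 31′ + 39″ = 31.65000′; 88 + 31.65000/60 = 88.5275000
  hemisphere S, so the sign is −
  λ: 49′ + 34.2″ = 49.57000′; 178 + 49.57000/60 = 178.8261667
  hemisphere W, so the sign is −
Point 2:
  φ: degrees = first 2 digits = 89, minutes = 17.3977; 89 + 17.3977/60 = 89.2899617
  N ⇒ keep positive
  λ: split at 3 digits → 039° and 49.2917′; 39 + 49.2917/60 = 39.8215283
  W ⇒ negate
Point 3:
  Latitude: split at 2 digits → 00° and 19.9567′; 0 + 19.9567/60 = 0.3326117
  hemisphere S, so the sign is −
  λ: split at 3 digits → 094° and 6.8614′; 94 + 6.8614/60 = 94.1143567
  E → positive
Point 4:
  Lat: 37 + 52.463/60 = 37.8743833
  N ⇒ keep positive
  Longitude: 41.9204′ = 0.698673°; total 135.6986733
  hemisphere W, so the sign is −
Point 5:
  φ: degrees = first 2 digits = 20, minutes = 56.9093; 20 + 56.9093/60 = 20.9484883
  N ⇒ keep positive
  Lon: split at 3 digits → 099° and 52.91′; 99 + 52.91/60 = 99.8818333
  W → negative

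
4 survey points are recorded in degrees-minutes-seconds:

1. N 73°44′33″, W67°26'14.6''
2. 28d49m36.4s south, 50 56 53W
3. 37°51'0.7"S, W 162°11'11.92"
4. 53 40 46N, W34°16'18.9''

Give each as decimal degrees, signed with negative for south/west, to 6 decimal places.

1. 73.742500, -67.437389
2. -28.826778, -50.948056
3. -37.850194, -162.186644
4. 53.679444, -34.271917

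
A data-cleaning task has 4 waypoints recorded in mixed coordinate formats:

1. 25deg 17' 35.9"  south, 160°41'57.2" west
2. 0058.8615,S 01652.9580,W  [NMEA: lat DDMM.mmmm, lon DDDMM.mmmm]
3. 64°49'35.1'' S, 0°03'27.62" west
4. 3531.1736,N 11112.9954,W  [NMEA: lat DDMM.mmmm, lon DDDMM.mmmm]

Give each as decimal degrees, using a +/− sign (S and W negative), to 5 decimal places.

1. -25.29331, -160.69922
2. -0.98103, -16.88263
3. -64.82642, -0.05767
4. 35.51956, -111.21659

Point 1:
  φ: 25 + 17/60 + 35.9/3600 = 25.293306
  S ⇒ negate
  λ: 160 + 41/60 + 57.2/3600 = 160.699222
  W ⇒ negate
Point 2:
  Latitude: split at 2 digits → 00° and 58.8615′; 0 + 58.8615/60 = 0.981025
  hemisphere S, so the sign is −
  Longitude: degrees = first 3 digits = 16, minutes = 52.958; 16 + 52.958/60 = 16.882633
  hemisphere W, so the sign is −
Point 3:
  φ: 64 + 49/60 + 35.1/3600 = 64.826417
  hemisphere S, so the sign is −
  Longitude: 3′ + 27.62″ = 3.46033′; 0 + 3.46033/60 = 0.057672
  hemisphere W, so the sign is −
Point 4:
  Lat: split at 2 digits → 35° and 31.1736′; 35 + 31.1736/60 = 35.519560
  N → positive
  Longitude: degrees = first 3 digits = 111, minutes = 12.9954; 111 + 12.9954/60 = 111.216590
  W ⇒ negate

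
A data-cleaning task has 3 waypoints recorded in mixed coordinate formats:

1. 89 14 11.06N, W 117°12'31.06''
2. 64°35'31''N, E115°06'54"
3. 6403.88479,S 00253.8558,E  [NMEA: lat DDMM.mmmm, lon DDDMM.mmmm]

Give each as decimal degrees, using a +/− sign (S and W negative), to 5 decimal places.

1. 89.23641, -117.20863
2. 64.59194, 115.11500
3. -64.06475, 2.89760

Point 1:
  φ: 89 + 14/60 + 11.06/3600 = 89.236406
  N ⇒ keep positive
  Lon: 117° + 12/60 + 31.06/3600 = 117 + 0.200000 + 0.008628 = 117.208628
  W → negative
Point 2:
  Latitude: 64° + 35/60 + 31/3600 = 64 + 0.583333 + 0.008611 = 64.591944
  N ⇒ keep positive
  λ: 115° + 6/60 + 54/3600 = 115 + 0.100000 + 0.015000 = 115.115000
  E → positive
Point 3:
  Lat: degrees = first 2 digits = 64, minutes = 3.88479; 64 + 3.88479/60 = 64.064747
  S ⇒ negate
  Lon: split at 3 digits → 002° and 53.8558′; 2 + 53.8558/60 = 2.897597
  E ⇒ keep positive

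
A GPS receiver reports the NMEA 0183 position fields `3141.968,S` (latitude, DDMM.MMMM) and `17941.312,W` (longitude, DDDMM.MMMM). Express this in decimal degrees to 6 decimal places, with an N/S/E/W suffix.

31.699467° S, 179.688533° W

Lat: degrees = first 2 digits = 31, minutes = 41.968; 31 + 41.968/60 = 31.6994667
λ: degrees = first 3 digits = 179, minutes = 41.312; 179 + 41.312/60 = 179.6885333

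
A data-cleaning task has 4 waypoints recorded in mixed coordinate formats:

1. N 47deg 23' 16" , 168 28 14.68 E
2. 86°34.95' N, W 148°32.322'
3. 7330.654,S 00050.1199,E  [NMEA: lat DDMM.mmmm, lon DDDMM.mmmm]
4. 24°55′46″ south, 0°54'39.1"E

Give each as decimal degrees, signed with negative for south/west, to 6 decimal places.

Point 1:
  φ: 23′ + 16″ = 23.26667′; 47 + 23.26667/60 = 47.3877778
  N → positive
  Lon: 168 + 28/60 + 14.68/3600 = 168.4707444
  E → positive
Point 2:
  Latitude: 34.95′ = 0.582500°; total 86.5825000
  N ⇒ keep positive
  Lon: 32.322′ = 0.538700°; total 148.5387000
  W ⇒ negate
Point 3:
  φ: split at 2 digits → 73° and 30.654′; 73 + 30.654/60 = 73.5109000
  S ⇒ negate
  Longitude: split at 3 digits → 000° and 50.1199′; 0 + 50.1199/60 = 0.8353317
  E ⇒ keep positive
Point 4:
  φ: 24 + 55/60 + 46/3600 = 24.9294444
  hemisphere S, so the sign is −
  Longitude: 54′ + 39.1″ = 54.65167′; 0 + 54.65167/60 = 0.9108611
  E → positive

1. 47.387778, 168.470744
2. 86.582500, -148.538700
3. -73.510900, 0.835332
4. -24.929444, 0.910861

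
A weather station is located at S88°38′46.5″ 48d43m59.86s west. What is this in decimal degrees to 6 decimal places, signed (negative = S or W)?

-88.646250, -48.733294

φ: 88 + 38/60 + 46.5/3600 = 88.6462500
S ⇒ negate
Lon: 48° + 43/60 + 59.86/3600 = 48 + 0.716667 + 0.016628 = 48.7332944
W ⇒ negate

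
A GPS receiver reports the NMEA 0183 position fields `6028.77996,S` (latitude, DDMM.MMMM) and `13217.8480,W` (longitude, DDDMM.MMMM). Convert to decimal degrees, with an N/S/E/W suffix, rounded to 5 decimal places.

60.47967° S, 132.29747° W

Latitude: split at 2 digits → 60° and 28.77996′; 60 + 28.77996/60 = 60.479666
Longitude: degrees = first 3 digits = 132, minutes = 17.848; 132 + 17.848/60 = 132.297467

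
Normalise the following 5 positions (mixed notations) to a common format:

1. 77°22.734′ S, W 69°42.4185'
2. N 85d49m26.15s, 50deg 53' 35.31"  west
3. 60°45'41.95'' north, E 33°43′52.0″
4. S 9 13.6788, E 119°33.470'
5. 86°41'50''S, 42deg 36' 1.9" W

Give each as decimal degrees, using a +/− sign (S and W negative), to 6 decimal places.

Point 1:
  Lat: 77 + 22.734/60 = 77.3789000
  S → negative
  Longitude: 69 + 42.4185/60 = 69.7069750
  hemisphere W, so the sign is −
Point 2:
  Latitude: 49′ + 26.15″ = 49.43583′; 85 + 49.43583/60 = 85.8239306
  N → positive
  Longitude: 50 + 53/60 + 35.31/3600 = 50.8931417
  W ⇒ negate
Point 3:
  Latitude: 45′ + 41.95″ = 45.69917′; 60 + 45.69917/60 = 60.7616528
  N → positive
  Lon: 33 + 43/60 + 52/3600 = 33.7311111
  E → positive
Point 4:
  Latitude: 9 + 13.6788/60 = 9.2279800
  S ⇒ negate
  λ: 119 + 33.47/60 = 119.5578333
  E → positive
Point 5:
  φ: 86 + 41/60 + 50/3600 = 86.6972222
  S → negative
  Longitude: 42 + 36/60 + 1.9/3600 = 42.6005278
  W → negative

1. -77.378900, -69.706975
2. 85.823931, -50.893142
3. 60.761653, 33.731111
4. -9.227980, 119.557833
5. -86.697222, -42.600528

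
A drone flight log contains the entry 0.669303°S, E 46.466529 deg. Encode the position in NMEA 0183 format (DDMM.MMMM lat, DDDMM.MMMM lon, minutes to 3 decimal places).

0040.158,S / 04627.992,E

Latitude: minutes = (0.669303 − 0) × 60 = 40.15818
Longitude: 46° + 0.466529 × 60 = 46° 27.99174′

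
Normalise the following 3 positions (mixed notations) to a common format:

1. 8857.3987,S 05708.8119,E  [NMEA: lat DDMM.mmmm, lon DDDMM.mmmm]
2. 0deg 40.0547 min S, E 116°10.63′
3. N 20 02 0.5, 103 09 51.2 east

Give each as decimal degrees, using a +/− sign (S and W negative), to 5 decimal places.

Point 1:
  Latitude: degrees = first 2 digits = 88, minutes = 57.3987; 88 + 57.3987/60 = 88.956645
  S → negative
  Lon: degrees = first 3 digits = 57, minutes = 8.8119; 57 + 8.8119/60 = 57.146865
  E → positive
Point 2:
  φ: 0 + 40.0547/60 = 0.667578
  S → negative
  Lon: 116 + 10.63/60 = 116.177167
  E → positive
Point 3:
  Latitude: 20° + 2/60 + 0.5/3600 = 20 + 0.033333 + 0.000139 = 20.033472
  N → positive
  λ: 9′ + 51.2″ = 9.85333′; 103 + 9.85333/60 = 103.164222
  E → positive

1. -88.95665, 57.14687
2. -0.66758, 116.17717
3. 20.03347, 103.16422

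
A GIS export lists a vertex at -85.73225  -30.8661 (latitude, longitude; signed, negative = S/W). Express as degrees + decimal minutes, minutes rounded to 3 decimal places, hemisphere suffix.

Latitude is negative → S; |value| = 85.732250
φ: minutes = (85.732250 − 85) × 60 = 43.93500
Longitude is negative → W; |value| = 30.866100
Longitude: minutes = (30.866100 − 30) × 60 = 51.96600

85° 43.935′ S, 30° 51.966′ W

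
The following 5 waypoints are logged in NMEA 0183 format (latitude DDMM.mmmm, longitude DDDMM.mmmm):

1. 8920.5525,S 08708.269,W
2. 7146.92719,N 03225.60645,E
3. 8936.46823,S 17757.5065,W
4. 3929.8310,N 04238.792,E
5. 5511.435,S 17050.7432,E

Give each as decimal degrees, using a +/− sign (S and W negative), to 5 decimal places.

Point 1:
  φ: split at 2 digits → 89° and 20.5525′; 89 + 20.5525/60 = 89.342542
  S → negative
  Lon: split at 3 digits → 087° and 8.269′; 87 + 8.269/60 = 87.137817
  hemisphere W, so the sign is −
Point 2:
  φ: degrees = first 2 digits = 71, minutes = 46.92719; 71 + 46.92719/60 = 71.782120
  N → positive
  λ: split at 3 digits → 032° and 25.60645′; 32 + 25.60645/60 = 32.426774
  E ⇒ keep positive
Point 3:
  Lat: split at 2 digits → 89° and 36.46823′; 89 + 36.46823/60 = 89.607804
  S → negative
  Lon: split at 3 digits → 177° and 57.5065′; 177 + 57.5065/60 = 177.958442
  W ⇒ negate
Point 4:
  Latitude: split at 2 digits → 39° and 29.831′; 39 + 29.831/60 = 39.497183
  N → positive
  λ: degrees = first 3 digits = 42, minutes = 38.792; 42 + 38.792/60 = 42.646533
  E → positive
Point 5:
  Lat: degrees = first 2 digits = 55, minutes = 11.435; 55 + 11.435/60 = 55.190583
  hemisphere S, so the sign is −
  λ: split at 3 digits → 170° and 50.7432′; 170 + 50.7432/60 = 170.845720
  E ⇒ keep positive

1. -89.34254, -87.13782
2. 71.78212, 32.42677
3. -89.60780, -177.95844
4. 39.49718, 42.64653
5. -55.19058, 170.84572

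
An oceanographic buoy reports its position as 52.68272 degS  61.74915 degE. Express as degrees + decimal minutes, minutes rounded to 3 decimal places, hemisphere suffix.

Latitude: minutes = (52.682720 − 52) × 60 = 40.96320
Longitude: fractional part 0.749150 → 44.94900 minutes

52° 40.963′ S, 61° 44.949′ E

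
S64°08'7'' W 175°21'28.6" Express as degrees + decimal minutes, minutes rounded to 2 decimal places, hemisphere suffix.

64° 8.12′ S, 175° 21.48′ W

Latitude: 8 + 7/60 = 8.1167′
Longitude: 21 + 28.6/60 = 21.4767′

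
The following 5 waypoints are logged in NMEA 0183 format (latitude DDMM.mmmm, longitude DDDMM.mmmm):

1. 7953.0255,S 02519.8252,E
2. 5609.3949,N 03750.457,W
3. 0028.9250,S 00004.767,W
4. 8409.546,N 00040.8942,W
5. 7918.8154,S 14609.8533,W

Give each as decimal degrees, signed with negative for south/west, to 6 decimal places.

Point 1:
  Lat: split at 2 digits → 79° and 53.0255′; 79 + 53.0255/60 = 79.8837583
  S → negative
  Lon: split at 3 digits → 025° and 19.8252′; 25 + 19.8252/60 = 25.3304200
  E → positive
Point 2:
  Latitude: degrees = first 2 digits = 56, minutes = 9.3949; 56 + 9.3949/60 = 56.1565817
  N ⇒ keep positive
  Longitude: degrees = first 3 digits = 37, minutes = 50.457; 37 + 50.457/60 = 37.8409500
  hemisphere W, so the sign is −
Point 3:
  Lat: degrees = first 2 digits = 0, minutes = 28.925; 0 + 28.925/60 = 0.4820833
  hemisphere S, so the sign is −
  Longitude: degrees = first 3 digits = 0, minutes = 4.767; 0 + 4.767/60 = 0.0794500
  W → negative
Point 4:
  Lat: degrees = first 2 digits = 84, minutes = 9.546; 84 + 9.546/60 = 84.1591000
  N → positive
  Longitude: degrees = first 3 digits = 0, minutes = 40.8942; 0 + 40.8942/60 = 0.6815700
  W → negative
Point 5:
  φ: split at 2 digits → 79° and 18.8154′; 79 + 18.8154/60 = 79.3135900
  S ⇒ negate
  Lon: degrees = first 3 digits = 146, minutes = 9.8533; 146 + 9.8533/60 = 146.1642217
  hemisphere W, so the sign is −

1. -79.883758, 25.330420
2. 56.156582, -37.840950
3. -0.482083, -0.079450
4. 84.159100, -0.681570
5. -79.313590, -146.164222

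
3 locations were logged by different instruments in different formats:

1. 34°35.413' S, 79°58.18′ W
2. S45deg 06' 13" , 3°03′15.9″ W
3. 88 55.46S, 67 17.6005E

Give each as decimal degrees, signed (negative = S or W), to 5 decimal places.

1. -34.59022, -79.96967
2. -45.10361, -3.05442
3. -88.92433, 67.29334

Point 1:
  Latitude: 35.413′ = 0.590217°; total 34.590217
  S → negative
  λ: 79 + 58.18/60 = 79.969667
  hemisphere W, so the sign is −
Point 2:
  Lat: 45° + 6/60 + 13/3600 = 45 + 0.100000 + 0.003611 = 45.103611
  S ⇒ negate
  λ: 3 + 3/60 + 15.9/3600 = 3.054417
  W → negative
Point 3:
  φ: 55.46′ = 0.924333°; total 88.924333
  hemisphere S, so the sign is −
  Lon: 17.6005′ = 0.293342°; total 67.293342
  E → positive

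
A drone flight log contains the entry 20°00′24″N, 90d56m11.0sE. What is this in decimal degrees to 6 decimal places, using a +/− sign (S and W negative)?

Lat: 20 + 0/60 + 24/3600 = 20.0066667
N → positive
Lon: 90 + 56/60 + 11/3600 = 90.9363889
E → positive

20.006667, 90.936389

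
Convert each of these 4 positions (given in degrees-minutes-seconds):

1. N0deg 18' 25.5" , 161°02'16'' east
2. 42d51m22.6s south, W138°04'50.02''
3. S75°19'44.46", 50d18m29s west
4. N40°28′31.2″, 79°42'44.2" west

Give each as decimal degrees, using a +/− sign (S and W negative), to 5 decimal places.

Point 1:
  Lat: 18′ + 25.5″ = 18.42500′; 0 + 18.42500/60 = 0.307083
  N ⇒ keep positive
  λ: 2′ + 16″ = 2.26667′; 161 + 2.26667/60 = 161.037778
  E ⇒ keep positive
Point 2:
  Latitude: 42 + 51/60 + 22.6/3600 = 42.856278
  S → negative
  λ: 138° + 4/60 + 50.02/3600 = 138 + 0.066667 + 0.013894 = 138.080561
  W → negative
Point 3:
  Latitude: 75° + 19/60 + 44.46/3600 = 75 + 0.316667 + 0.012350 = 75.329017
  S → negative
  λ: 18′ + 29″ = 18.48333′; 50 + 18.48333/60 = 50.308056
  hemisphere W, so the sign is −
Point 4:
  Lat: 40 + 28/60 + 31.2/3600 = 40.475333
  N ⇒ keep positive
  Longitude: 79 + 42/60 + 44.2/3600 = 79.712278
  W ⇒ negate

1. 0.30708, 161.03778
2. -42.85628, -138.08056
3. -75.32902, -50.30806
4. 40.47533, -79.71228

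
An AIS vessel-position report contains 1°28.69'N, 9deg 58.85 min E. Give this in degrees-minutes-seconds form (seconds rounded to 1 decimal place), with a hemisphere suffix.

Latitude: fractional minutes 0.69000 × 60 = 41.400″
λ: fractional minutes 0.85000 × 60 = 51.000″

1°28′41.4″ N, 9°58′51.0″ E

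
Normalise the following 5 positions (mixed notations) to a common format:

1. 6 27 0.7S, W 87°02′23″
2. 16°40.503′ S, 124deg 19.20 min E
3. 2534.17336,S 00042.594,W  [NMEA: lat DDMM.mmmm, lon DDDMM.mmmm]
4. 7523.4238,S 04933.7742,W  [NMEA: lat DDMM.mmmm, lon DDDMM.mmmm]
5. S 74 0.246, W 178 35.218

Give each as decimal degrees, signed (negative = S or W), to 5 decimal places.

1. -6.45019, -87.03972
2. -16.67505, 124.32000
3. -25.56956, -0.70990
4. -75.39040, -49.56290
5. -74.00410, -178.58697

Point 1:
  φ: 6 + 27/60 + 0.7/3600 = 6.450194
  S → negative
  Lon: 2′ + 23″ = 2.38333′; 87 + 2.38333/60 = 87.039722
  hemisphere W, so the sign is −
Point 2:
  Lat: 40.503′ = 0.675050°; total 16.675050
  S → negative
  Lon: 19.2′ = 0.320000°; total 124.320000
  E → positive
Point 3:
  φ: degrees = first 2 digits = 25, minutes = 34.17336; 25 + 34.17336/60 = 25.569556
  hemisphere S, so the sign is −
  λ: degrees = first 3 digits = 0, minutes = 42.594; 0 + 42.594/60 = 0.709900
  hemisphere W, so the sign is −
Point 4:
  φ: split at 2 digits → 75° and 23.4238′; 75 + 23.4238/60 = 75.390397
  hemisphere S, so the sign is −
  Longitude: split at 3 digits → 049° and 33.7742′; 49 + 33.7742/60 = 49.562903
  W → negative
Point 5:
  Latitude: 74 + 0.246/60 = 74.004100
  S → negative
  Longitude: 178 + 35.218/60 = 178.586967
  W → negative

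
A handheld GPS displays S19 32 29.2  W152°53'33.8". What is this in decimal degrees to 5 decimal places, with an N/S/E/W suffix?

19.54144° S, 152.89272° W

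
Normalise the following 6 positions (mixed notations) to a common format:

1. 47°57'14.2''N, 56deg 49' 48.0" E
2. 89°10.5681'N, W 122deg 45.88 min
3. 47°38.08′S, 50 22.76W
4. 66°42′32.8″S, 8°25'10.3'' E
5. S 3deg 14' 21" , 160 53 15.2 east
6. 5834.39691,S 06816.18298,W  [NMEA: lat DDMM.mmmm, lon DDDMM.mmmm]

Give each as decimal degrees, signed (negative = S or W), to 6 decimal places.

Point 1:
  Latitude: 47° + 57/60 + 14.2/3600 = 47 + 0.950000 + 0.003944 = 47.9539444
  N ⇒ keep positive
  Longitude: 56 + 49/60 + 48/3600 = 56.8300000
  E ⇒ keep positive
Point 2:
  Lat: 89 + 10.5681/60 = 89.1761350
  N ⇒ keep positive
  Lon: 45.88′ = 0.764667°; total 122.7646667
  W ⇒ negate
Point 3:
  φ: 47 + 38.08/60 = 47.6346667
  S → negative
  Longitude: 22.76′ = 0.379333°; total 50.3793333
  hemisphere W, so the sign is −
Point 4:
  φ: 42′ + 32.8″ = 42.54667′; 66 + 42.54667/60 = 66.7091111
  hemisphere S, so the sign is −
  Longitude: 25′ + 10.3″ = 25.17167′; 8 + 25.17167/60 = 8.4195278
  E ⇒ keep positive
Point 5:
  Lat: 3° + 14/60 + 21/3600 = 3 + 0.233333 + 0.005833 = 3.2391667
  hemisphere S, so the sign is −
  Longitude: 160° + 53/60 + 15.2/3600 = 160 + 0.883333 + 0.004222 = 160.8875556
  E ⇒ keep positive
Point 6:
  Latitude: split at 2 digits → 58° and 34.39691′; 58 + 34.39691/60 = 58.5732818
  S → negative
  λ: degrees = first 3 digits = 68, minutes = 16.18298; 68 + 16.18298/60 = 68.2697163
  W ⇒ negate

1. 47.953944, 56.830000
2. 89.176135, -122.764667
3. -47.634667, -50.379333
4. -66.709111, 8.419528
5. -3.239167, 160.887556
6. -58.573282, -68.269716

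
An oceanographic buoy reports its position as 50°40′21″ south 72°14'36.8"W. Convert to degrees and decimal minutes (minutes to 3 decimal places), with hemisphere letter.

50° 40.350′ S, 72° 14.613′ W

Lat: 40 + 21/60 = 40.35000′
λ: 14 + 36.8/60 = 14.61333′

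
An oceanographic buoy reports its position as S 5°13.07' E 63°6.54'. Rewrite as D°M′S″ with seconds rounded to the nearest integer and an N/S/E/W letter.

5°13′4″ S, 63°06′32″ E

φ: 13.07000′ → 13′ and 0.07000 × 60 = 4.20″
Longitude: fractional minutes 0.54000 × 60 = 32.40″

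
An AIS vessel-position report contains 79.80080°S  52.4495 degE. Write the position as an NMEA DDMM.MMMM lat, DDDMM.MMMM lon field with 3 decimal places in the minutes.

7948.048,S / 05226.970,E

Lat: minutes = (79.800800 − 79) × 60 = 48.04800
Lon: 52° + 0.449500 × 60 = 52° 26.97000′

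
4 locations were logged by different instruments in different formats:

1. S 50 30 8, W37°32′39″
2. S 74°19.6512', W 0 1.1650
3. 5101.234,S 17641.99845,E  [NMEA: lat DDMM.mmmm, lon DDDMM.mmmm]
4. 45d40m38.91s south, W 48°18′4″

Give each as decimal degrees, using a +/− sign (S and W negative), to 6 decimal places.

Point 1:
  Lat: 50 + 30/60 + 8/3600 = 50.5022222
  S ⇒ negate
  Lon: 37° + 32/60 + 39/3600 = 37 + 0.533333 + 0.010833 = 37.5441667
  W ⇒ negate
Point 2:
  Lat: 74 + 19.6512/60 = 74.3275200
  hemisphere S, so the sign is −
  Longitude: 1.165′ = 0.019417°; total 0.0194167
  hemisphere W, so the sign is −
Point 3:
  Latitude: split at 2 digits → 51° and 1.234′; 51 + 1.234/60 = 51.0205667
  hemisphere S, so the sign is −
  Longitude: split at 3 digits → 176° and 41.99845′; 176 + 41.99845/60 = 176.6999742
  E ⇒ keep positive
Point 4:
  Lat: 40′ + 38.91″ = 40.64850′; 45 + 40.64850/60 = 45.6774750
  S → negative
  Lon: 48° + 18/60 + 4/3600 = 48 + 0.300000 + 0.001111 = 48.3011111
  W ⇒ negate

1. -50.502222, -37.544167
2. -74.327520, -0.019417
3. -51.020567, 176.699974
4. -45.677475, -48.301111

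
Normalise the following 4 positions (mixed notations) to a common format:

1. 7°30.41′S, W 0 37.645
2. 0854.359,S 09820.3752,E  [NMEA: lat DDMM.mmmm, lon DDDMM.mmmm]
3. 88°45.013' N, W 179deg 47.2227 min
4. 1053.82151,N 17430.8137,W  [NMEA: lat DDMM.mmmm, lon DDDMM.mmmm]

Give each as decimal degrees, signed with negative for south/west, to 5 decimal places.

1. -7.50683, -0.62742
2. -8.90598, 98.33959
3. 88.75022, -179.78705
4. 10.89703, -174.51356

Point 1:
  Latitude: 7 + 30.41/60 = 7.506833
  S → negative
  Lon: 0 + 37.645/60 = 0.627417
  W ⇒ negate
Point 2:
  Latitude: degrees = first 2 digits = 8, minutes = 54.359; 8 + 54.359/60 = 8.905983
  hemisphere S, so the sign is −
  Lon: split at 3 digits → 098° and 20.3752′; 98 + 20.3752/60 = 98.339587
  E → positive
Point 3:
  Lat: 45.013′ = 0.750217°; total 88.750217
  N → positive
  λ: 179 + 47.2227/60 = 179.787045
  W ⇒ negate
Point 4:
  Latitude: split at 2 digits → 10° and 53.82151′; 10 + 53.82151/60 = 10.897025
  N → positive
  Longitude: degrees = first 3 digits = 174, minutes = 30.8137; 174 + 30.8137/60 = 174.513562
  W ⇒ negate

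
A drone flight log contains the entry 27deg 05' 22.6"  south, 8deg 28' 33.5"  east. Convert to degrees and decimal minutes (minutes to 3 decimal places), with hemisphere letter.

Latitude: seconds/60 = 0.37667; minutes = 5 + 0.37667 = 5.37667
Lon: 28 + 33.5/60 = 28.55833′

27° 5.377′ S, 8° 28.558′ E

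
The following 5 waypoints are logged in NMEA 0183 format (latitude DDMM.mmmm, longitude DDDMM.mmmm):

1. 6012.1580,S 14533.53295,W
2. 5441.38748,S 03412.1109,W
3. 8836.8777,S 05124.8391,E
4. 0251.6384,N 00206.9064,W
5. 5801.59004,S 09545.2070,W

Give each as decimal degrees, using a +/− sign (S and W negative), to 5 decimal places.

1. -60.20263, -145.55888
2. -54.68979, -34.20185
3. -88.61463, 51.41399
4. 2.86064, -2.11511
5. -58.02650, -95.75345

Point 1:
  Lat: degrees = first 2 digits = 60, minutes = 12.158; 60 + 12.158/60 = 60.202633
  S → negative
  Lon: degrees = first 3 digits = 145, minutes = 33.53295; 145 + 33.53295/60 = 145.558883
  W ⇒ negate
Point 2:
  φ: split at 2 digits → 54° and 41.38748′; 54 + 41.38748/60 = 54.689791
  S → negative
  λ: degrees = first 3 digits = 34, minutes = 12.1109; 34 + 12.1109/60 = 34.201848
  W ⇒ negate
Point 3:
  Lat: degrees = first 2 digits = 88, minutes = 36.8777; 88 + 36.8777/60 = 88.614628
  S → negative
  Longitude: degrees = first 3 digits = 51, minutes = 24.8391; 51 + 24.8391/60 = 51.413985
  E → positive
Point 4:
  Lat: degrees = first 2 digits = 2, minutes = 51.6384; 2 + 51.6384/60 = 2.860640
  N ⇒ keep positive
  λ: degrees = first 3 digits = 2, minutes = 6.9064; 2 + 6.9064/60 = 2.115107
  W ⇒ negate
Point 5:
  Latitude: split at 2 digits → 58° and 1.59004′; 58 + 1.59004/60 = 58.026501
  S → negative
  Longitude: split at 3 digits → 095° and 45.207′; 95 + 45.207/60 = 95.753450
  hemisphere W, so the sign is −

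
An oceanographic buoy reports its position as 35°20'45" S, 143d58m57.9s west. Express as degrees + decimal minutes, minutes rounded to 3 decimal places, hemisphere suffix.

Latitude: 20 + 45/60 = 20.75000′
λ: 58 + 57.9/60 = 58.96500′

35° 20.750′ S, 143° 58.965′ W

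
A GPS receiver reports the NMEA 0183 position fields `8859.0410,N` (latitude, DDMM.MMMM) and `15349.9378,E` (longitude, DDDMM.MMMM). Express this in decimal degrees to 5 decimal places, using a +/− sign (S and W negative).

Lat: degrees = first 2 digits = 88, minutes = 59.041; 88 + 59.041/60 = 88.984017
N → positive
Longitude: degrees = first 3 digits = 153, minutes = 49.9378; 153 + 49.9378/60 = 153.832297
E ⇒ keep positive

88.98402, 153.83230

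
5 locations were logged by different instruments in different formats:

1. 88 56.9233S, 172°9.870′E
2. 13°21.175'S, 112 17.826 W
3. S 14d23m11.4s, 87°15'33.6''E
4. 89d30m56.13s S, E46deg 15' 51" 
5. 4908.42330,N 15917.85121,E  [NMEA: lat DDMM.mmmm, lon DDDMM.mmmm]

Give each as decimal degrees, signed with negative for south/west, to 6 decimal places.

1. -88.948722, 172.164500
2. -13.352917, -112.297100
3. -14.386500, 87.259333
4. -89.515592, 46.264167
5. 49.140388, 159.297520

Point 1:
  Lat: 88 + 56.9233/60 = 88.9487217
  S ⇒ negate
  Lon: 9.87′ = 0.164500°; total 172.1645000
  E → positive
Point 2:
  Latitude: 13 + 21.175/60 = 13.3529167
  S → negative
  Lon: 112 + 17.826/60 = 112.2971000
  W ⇒ negate
Point 3:
  Lat: 14° + 23/60 + 11.4/3600 = 14 + 0.383333 + 0.003167 = 14.3865000
  hemisphere S, so the sign is −
  Lon: 87 + 15/60 + 33.6/3600 = 87.2593333
  E → positive
Point 4:
  Lat: 30′ + 56.13″ = 30.93550′; 89 + 30.93550/60 = 89.5155917
  S ⇒ negate
  Longitude: 46° + 15/60 + 51/3600 = 46 + 0.250000 + 0.014167 = 46.2641667
  E ⇒ keep positive
Point 5:
  φ: split at 2 digits → 49° and 8.4233′; 49 + 8.4233/60 = 49.1403883
  N → positive
  λ: split at 3 digits → 159° and 17.85121′; 159 + 17.85121/60 = 159.2975202
  E → positive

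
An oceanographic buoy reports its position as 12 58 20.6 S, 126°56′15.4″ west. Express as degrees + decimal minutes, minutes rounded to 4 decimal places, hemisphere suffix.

12° 58.3433′ S, 126° 56.2567′ W

Latitude: seconds/60 = 0.34333; minutes = 58 + 0.34333 = 58.343333
Lon: seconds/60 = 0.25667; minutes = 56 + 0.25667 = 56.256667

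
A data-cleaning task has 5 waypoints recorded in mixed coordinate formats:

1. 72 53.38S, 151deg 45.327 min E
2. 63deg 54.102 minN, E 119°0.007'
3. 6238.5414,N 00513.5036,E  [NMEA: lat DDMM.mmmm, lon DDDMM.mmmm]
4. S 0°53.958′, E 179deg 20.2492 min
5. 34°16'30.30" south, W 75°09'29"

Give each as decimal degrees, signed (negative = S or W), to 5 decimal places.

Point 1:
  Latitude: 72 + 53.38/60 = 72.889667
  S → negative
  Longitude: 45.327′ = 0.755450°; total 151.755450
  E ⇒ keep positive
Point 2:
  Lat: 63 + 54.102/60 = 63.901700
  N → positive
  Lon: 0.007′ = 0.000117°; total 119.000117
  E ⇒ keep positive
Point 3:
  Lat: degrees = first 2 digits = 62, minutes = 38.5414; 62 + 38.5414/60 = 62.642357
  N ⇒ keep positive
  Lon: degrees = first 3 digits = 5, minutes = 13.5036; 5 + 13.5036/60 = 5.225060
  E ⇒ keep positive
Point 4:
  Latitude: 53.958′ = 0.899300°; total 0.899300
  hemisphere S, so the sign is −
  Longitude: 20.2492′ = 0.337487°; total 179.337487
  E → positive
Point 5:
  φ: 34 + 16/60 + 30.3/3600 = 34.275083
  S → negative
  Longitude: 75 + 9/60 + 29/3600 = 75.158056
  hemisphere W, so the sign is −

1. -72.88967, 151.75545
2. 63.90170, 119.00012
3. 62.64236, 5.22506
4. -0.89930, 179.33749
5. -34.27508, -75.15806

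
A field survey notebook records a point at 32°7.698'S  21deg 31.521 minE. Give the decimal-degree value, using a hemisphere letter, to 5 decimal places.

32.12830° S, 21.52535° E

φ: 7.698′ = 0.128300°; total 32.128300
λ: 21 + 31.521/60 = 21.525350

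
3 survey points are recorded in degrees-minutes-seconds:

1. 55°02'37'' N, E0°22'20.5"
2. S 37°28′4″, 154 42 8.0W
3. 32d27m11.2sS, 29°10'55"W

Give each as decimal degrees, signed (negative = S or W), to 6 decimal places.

1. 55.043611, 0.372361
2. -37.467778, -154.702222
3. -32.453111, -29.181944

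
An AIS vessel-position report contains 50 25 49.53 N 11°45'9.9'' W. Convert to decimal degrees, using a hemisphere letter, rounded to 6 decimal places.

50.430425° N, 11.752750° W

Lat: 25′ + 49.53″ = 25.82550′; 50 + 25.82550/60 = 50.4304250
Longitude: 11 + 45/60 + 9.9/3600 = 11.7527500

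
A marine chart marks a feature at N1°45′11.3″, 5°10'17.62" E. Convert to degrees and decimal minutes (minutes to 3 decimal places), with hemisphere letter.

1° 45.188′ N, 5° 10.294′ E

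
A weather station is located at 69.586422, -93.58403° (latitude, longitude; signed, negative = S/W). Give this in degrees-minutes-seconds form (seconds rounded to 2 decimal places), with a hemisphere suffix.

69°35′11.12″ N, 93°35′2.51″ W

Lat: 0.586422° → 35.18532′; 0.18532 × 60 = 11.1192″
Longitude is negative → W; |value| = 93.584030
Longitude: 0.584030° → 35.04180′; 0.04180 × 60 = 2.5080″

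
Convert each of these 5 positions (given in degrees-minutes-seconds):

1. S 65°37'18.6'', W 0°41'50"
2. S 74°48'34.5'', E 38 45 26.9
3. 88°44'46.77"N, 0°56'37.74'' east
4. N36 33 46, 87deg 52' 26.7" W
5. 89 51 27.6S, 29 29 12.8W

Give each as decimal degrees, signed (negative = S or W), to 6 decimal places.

1. -65.621833, -0.697222
2. -74.809583, 38.757472
3. 88.746325, 0.943817
4. 36.562778, -87.874083
5. -89.857667, -29.486889

Point 1:
  Lat: 65 + 37/60 + 18.6/3600 = 65.6218333
  S → negative
  λ: 41′ + 50″ = 41.83333′; 0 + 41.83333/60 = 0.6972222
  W → negative
Point 2:
  Lat: 74 + 48/60 + 34.5/3600 = 74.8095833
  S → negative
  λ: 38° + 45/60 + 26.9/3600 = 38 + 0.750000 + 0.007472 = 38.7574722
  E ⇒ keep positive
Point 3:
  Latitude: 88 + 44/60 + 46.77/3600 = 88.7463250
  N ⇒ keep positive
  Lon: 0 + 56/60 + 37.74/3600 = 0.9438167
  E → positive
Point 4:
  Latitude: 36 + 33/60 + 46/3600 = 36.5627778
  N → positive
  λ: 52′ + 26.7″ = 52.44500′; 87 + 52.44500/60 = 87.8740833
  W ⇒ negate
Point 5:
  Latitude: 51′ + 27.6″ = 51.46000′; 89 + 51.46000/60 = 89.8576667
  S → negative
  Lon: 29′ + 12.8″ = 29.21333′; 29 + 29.21333/60 = 29.4868889
  W ⇒ negate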